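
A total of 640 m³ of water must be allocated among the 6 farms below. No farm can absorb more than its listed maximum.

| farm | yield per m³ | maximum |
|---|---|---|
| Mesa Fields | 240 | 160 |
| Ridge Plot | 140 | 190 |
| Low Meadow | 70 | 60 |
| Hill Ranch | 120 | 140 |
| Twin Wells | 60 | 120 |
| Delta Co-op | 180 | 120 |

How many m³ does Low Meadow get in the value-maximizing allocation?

Rank by yield per m³: Mesa Fields 240 > Delta Co-op 180 > Ridge Plot 140 > Hill Ranch 120 > Low Meadow 70 > Twin Wells 60.
Mesa Fields: +160 to 160 (cap) ; 480 left.
Delta Co-op: +120 to 120 (cap) ; 360 left.
Ridge Plot: +190 to 190 (cap) ; 170 left.
Hill Ranch: +140 to 140 (cap) ; 30 left.
Low Meadow has room for 60 but only 30 remain, so it gets 30.

30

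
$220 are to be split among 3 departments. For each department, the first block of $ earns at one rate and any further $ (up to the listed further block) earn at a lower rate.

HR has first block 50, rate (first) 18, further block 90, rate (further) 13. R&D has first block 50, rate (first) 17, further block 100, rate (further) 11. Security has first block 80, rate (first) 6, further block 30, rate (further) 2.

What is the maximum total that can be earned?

Treat each block as its own option and order by rate: HR/T1 18 > R&D/T1 17 > HR/T2 13 > R&D/T2 11 > Security/T1 6 > Security/T2 2.
Fill HR T1 block (50 at 18) — 170 left.
R&D/T1 (17): +50 — 120 left.
HR/T2 (13): +90 — 30 left.
R&D T2 at 11: only 30 left, fill 30.
Total = 18×50 + 17×50 + 13×90 + 11×30 = 3250.

3250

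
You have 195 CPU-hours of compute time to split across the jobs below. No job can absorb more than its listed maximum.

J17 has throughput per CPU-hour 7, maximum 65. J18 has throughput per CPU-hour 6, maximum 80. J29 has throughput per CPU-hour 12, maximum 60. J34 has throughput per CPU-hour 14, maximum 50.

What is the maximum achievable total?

Highest throughput per CPU-hour first: J34 14 > J29 12 > J17 7 > J18 6.
J34 takes 50 to reach its cap of 50 — 145 left.
J29 takes 60 to reach its cap of 60 — 85 left.
Give J17 65 to hit its cap of 65 — 20 left.
J18: +20 (room for 80) → 20. Pool exhausted.
Total = 7×65 + 6×20 + 12×60 + 14×50 = 1995.

1995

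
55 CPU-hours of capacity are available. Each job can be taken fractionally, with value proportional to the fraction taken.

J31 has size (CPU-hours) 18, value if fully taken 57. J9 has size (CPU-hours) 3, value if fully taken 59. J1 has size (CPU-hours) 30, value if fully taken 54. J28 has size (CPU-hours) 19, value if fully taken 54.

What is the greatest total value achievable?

Rank by value-to-size ratio: J9 59/3≈19.7, J31 57/18≈3.17, J28 54/19≈2.84, J1 54/30≈1.8.
J9: take in full, 3 CPU-hours for value 59 → 52 left.
Take all of J31 (18 CPU-hours, value 57) → 34 CPU-hours left.
J28: take in full, 19 CPU-hours for value 54 → 15 left.
Fill the last 15 CPU-hours with part of J1: 15/30 of it earns 27.
Total value = 197.

197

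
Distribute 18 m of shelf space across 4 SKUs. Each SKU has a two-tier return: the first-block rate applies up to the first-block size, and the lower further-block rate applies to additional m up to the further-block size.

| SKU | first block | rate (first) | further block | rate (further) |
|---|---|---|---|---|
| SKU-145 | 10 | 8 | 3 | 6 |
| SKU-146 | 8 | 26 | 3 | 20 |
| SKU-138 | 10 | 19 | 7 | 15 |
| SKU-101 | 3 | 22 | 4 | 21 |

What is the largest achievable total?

418

Treat each block as its own option and order by rate: SKU-146/first 26 > SKU-101/first 22 > SKU-101/second 21 > SKU-146/second 20 > SKU-138/first 19 > SKU-138/second 15 > SKU-145/first 8 > SKU-145/second 6.
SKU-146/first (26): +8 ; 10 left.
SKU-101/first (22): +3 ; 7 left.
SKU-101/second (21): +4 ; 3 left.
SKU-146 second at 20: fill all 3 ; 0 left.
Total = 26×8 + 22×3 + 21×4 + 20×3 = 418.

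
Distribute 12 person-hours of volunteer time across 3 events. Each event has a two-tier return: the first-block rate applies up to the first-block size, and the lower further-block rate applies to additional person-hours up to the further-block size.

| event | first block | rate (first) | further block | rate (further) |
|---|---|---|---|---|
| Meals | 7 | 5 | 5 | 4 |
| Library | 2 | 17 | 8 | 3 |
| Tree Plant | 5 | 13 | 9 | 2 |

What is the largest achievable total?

124

Treat each block as its own option and order by rate: Library/first 17 > Tree Plant/first 13 > Meals/first 5 > Meals/second 4 > Library/second 3 > Tree Plant/second 2.
Library/first (17): +2 — 10 left.
Tree Plant/first (13): +5 — 5 left.
5 remain; put them into Meals first at 5.
Total = 17×2 + 13×5 + 5×5 = 124.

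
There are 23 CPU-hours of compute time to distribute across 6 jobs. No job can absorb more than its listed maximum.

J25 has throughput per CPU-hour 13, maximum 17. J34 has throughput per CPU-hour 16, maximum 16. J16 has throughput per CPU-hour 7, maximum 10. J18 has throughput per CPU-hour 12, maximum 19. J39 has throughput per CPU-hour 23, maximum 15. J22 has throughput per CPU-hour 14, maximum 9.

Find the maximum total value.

Order the jobs by throughput per CPU-hour: J39 23 > J34 16 > J22 14 > J25 13 > J18 12 > J16 7.
J39 takes 15 to reach its cap of 15 — 8 left.
J34: +8 (room for 16) → 8. Pool exhausted.
Total = 16×8 + 23×15 = 473.

473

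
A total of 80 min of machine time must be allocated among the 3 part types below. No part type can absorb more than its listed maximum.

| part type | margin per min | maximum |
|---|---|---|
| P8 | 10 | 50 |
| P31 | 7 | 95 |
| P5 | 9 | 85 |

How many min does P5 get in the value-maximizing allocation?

Order the part types by margin per min: P8 10 > P5 9 > P31 7.
P8 takes 50 to reach its cap of 50 ; 30 left.
P5 has room for 85 but only 30 remain, so it gets 30.

30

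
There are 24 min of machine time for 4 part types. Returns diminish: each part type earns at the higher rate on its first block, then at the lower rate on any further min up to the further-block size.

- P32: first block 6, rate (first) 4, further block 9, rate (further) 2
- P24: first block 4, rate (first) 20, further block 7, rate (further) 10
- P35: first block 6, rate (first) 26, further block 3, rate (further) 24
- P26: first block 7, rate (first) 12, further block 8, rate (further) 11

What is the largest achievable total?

Treat each block as its own option and order by rate: P35/first 26 > P35/second 24 > P24/first 20 > P26/first 12 > P26/second 11 > P24/second 10 > P32/first 4 > P32/second 2.
Fill P35 first block (6 at 26) → 18 left.
P35/second (24): +3 → 15 left.
P24 first at 20: fill all 4 → 11 left.
P26/first (12): +7 → 4 left.
P26/second: +4 of 8 at 11; pool empty.
Total = 26×6 + 24×3 + 20×4 + 12×7 + 11×4 = 436.

436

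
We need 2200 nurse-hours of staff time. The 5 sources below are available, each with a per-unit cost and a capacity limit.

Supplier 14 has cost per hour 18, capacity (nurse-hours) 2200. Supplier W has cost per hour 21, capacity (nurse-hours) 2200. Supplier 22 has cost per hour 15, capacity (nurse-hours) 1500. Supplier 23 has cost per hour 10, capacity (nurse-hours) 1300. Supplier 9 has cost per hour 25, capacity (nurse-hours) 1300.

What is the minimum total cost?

26500

Fill from the cheapest source first.
Supplier 23 (10): use full 1300 ; 900 nurse-hours to go.
Supplier 22 at 15: take 900 of its 1500 ; requirement met.
Supplier 14, Supplier W, Supplier 9: unused.
Cost = 1300×10 + 900×15 = 26500.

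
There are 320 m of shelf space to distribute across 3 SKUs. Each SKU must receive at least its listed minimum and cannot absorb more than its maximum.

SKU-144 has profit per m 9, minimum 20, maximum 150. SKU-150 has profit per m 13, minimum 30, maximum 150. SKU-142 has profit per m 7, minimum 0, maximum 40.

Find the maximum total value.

Meeting every minimum uses 20+30+0 = 50 m, leaving 270.
Rank by profit per m: SKU-150 13 > SKU-144 9 > SKU-142 7.
Give SKU-150 120 more to hit its cap of 150 ; 150 left.
SKU-144: +130 to 150 (cap) ; 20 left.
Only 20 left; SKU-142 takes them to reach 20.
Total = 9×150 + 13×150 + 7×20 = 3440.

3440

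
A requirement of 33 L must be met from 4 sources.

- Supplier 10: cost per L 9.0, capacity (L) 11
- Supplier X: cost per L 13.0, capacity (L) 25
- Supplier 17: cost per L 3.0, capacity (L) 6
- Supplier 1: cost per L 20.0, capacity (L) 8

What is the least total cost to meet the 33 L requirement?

325

Cheapest first:
Take 6 from Supplier 17 at 3.0 — need 27 more.
Supplier 10 (9.0): use full 11 — 16 L to go.
Take 16 from Supplier X at 13.0 to finish.
Supplier 1: unused.
Cost = 6×3.0 + 11×9.0 + 16×13.0 = 325.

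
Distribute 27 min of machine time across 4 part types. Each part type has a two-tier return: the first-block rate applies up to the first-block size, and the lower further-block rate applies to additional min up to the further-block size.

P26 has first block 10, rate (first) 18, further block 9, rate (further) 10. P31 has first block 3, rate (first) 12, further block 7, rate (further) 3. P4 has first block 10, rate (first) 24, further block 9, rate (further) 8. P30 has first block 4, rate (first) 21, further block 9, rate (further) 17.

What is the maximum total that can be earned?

555

Rank every tier by rate: P4/T1 24 > P30/T1 21 > P26/T1 18 > P30/T2 17 > P31/T1 12 > P26/T2 10 > P4/T2 8 > P31/T2 3.
Fill P4 T1 block (10 at 24) ; 17 left.
P30/T1 (21): +4 ; 13 left.
P26/T1 (18): +10 ; 3 left.
P30/T2: +3 of 9 at 17; pool empty.
Total = 24×10 + 21×4 + 18×10 + 17×3 = 555.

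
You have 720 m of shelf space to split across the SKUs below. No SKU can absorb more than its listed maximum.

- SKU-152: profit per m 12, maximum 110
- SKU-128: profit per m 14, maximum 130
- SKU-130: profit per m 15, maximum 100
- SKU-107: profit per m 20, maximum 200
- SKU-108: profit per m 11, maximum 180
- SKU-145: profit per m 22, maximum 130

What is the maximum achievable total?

12050

Order the SKUs by profit per m: SKU-145 22 > SKU-107 20 > SKU-130 15 > SKU-128 14 > SKU-152 12 > SKU-108 11.
SKU-145: +130 to 130 (cap) ; 590 left.
SKU-107: +200 to 200 (cap) ; 390 left.
Give SKU-130 100 to hit its cap of 100 ; 290 left.
SKU-128 takes 130 to reach its cap of 130 ; 160 left.
Give SKU-152 110 to hit its cap of 110 ; 50 left.
SKU-108: +50 (room for 180) → 50. Pool exhausted.
Total = 12×110 + 14×130 + 15×100 + 20×200 + 11×50 + 22×130 = 12050.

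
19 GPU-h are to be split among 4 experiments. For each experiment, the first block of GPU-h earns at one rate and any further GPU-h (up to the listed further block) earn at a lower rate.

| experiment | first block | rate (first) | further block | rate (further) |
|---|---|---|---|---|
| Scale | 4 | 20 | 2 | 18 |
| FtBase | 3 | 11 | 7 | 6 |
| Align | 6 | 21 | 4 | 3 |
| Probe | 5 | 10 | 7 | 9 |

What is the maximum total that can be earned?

Order all 8 blocks by rate: Align/tier1 21 > Scale/tier1 20 > Scale/tier2 18 > FtBase/tier1 11 > Probe/tier1 10 > Probe/tier2 9 > FtBase/tier2 6 > Align/tier2 3.
Align tier1 at 21: fill all 6 → 13 left.
Fill Scale tier1 block (4 at 20) → 9 left.
Scale/tier2 (18): +2 → 7 left.
FtBase/tier1 (11): +3 → 4 left.
Probe/tier1: +4 of 5 at 10; pool empty.
Total = 21×6 + 20×4 + 18×2 + 11×3 + 10×4 = 315.

315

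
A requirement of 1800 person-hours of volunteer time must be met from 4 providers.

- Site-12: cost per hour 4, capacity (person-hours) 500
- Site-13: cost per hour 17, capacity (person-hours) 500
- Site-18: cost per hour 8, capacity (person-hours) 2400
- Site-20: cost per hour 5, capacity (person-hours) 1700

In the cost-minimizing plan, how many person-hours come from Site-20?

1300

Use providers in increasing cost order.
Site-12 at 4: take all 500 person-hours → 1300 still needed.
Site-20 at 5: take 1300 of its 1700 → requirement met.
Site-18, Site-13: unused.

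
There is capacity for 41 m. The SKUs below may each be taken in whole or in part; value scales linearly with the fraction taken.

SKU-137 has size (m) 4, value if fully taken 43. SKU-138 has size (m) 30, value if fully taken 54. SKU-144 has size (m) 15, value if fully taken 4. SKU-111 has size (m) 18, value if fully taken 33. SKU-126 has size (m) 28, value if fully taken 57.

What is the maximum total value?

Sort by value density: SKU-137 43/4≈10.8, SKU-126 57/28≈2.04, SKU-111 33/18≈1.83, SKU-138 54/30≈1.8, SKU-144 4/15≈0.267.
All 4 m of SKU-137 fit (value 43) — 37 remain.
All 28 m of SKU-126 fit (value 57) — 9 remain.
Only 9 m remain; take 9/18 of SKU-111 for value 33×9/18 = 16.5.
Total value = 116.5.

116.5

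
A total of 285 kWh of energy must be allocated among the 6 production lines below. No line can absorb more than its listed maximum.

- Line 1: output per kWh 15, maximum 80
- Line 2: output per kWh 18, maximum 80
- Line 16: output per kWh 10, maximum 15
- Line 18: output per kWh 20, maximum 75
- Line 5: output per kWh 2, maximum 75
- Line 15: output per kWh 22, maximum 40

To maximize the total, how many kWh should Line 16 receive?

10

Highest output per kWh first: Line 15 22 > Line 18 20 > Line 2 18 > Line 1 15 > Line 16 10 > Line 5 2.
Line 15: +40 to 40 (cap) ; 245 left.
Give Line 18 75 to hit its cap of 75 ; 170 left.
Line 2 takes 80 to reach its cap of 80 ; 90 left.
Give Line 1 80 to hit its cap of 80 ; 10 left.
Only 10 left; Line 16 takes them to reach 10.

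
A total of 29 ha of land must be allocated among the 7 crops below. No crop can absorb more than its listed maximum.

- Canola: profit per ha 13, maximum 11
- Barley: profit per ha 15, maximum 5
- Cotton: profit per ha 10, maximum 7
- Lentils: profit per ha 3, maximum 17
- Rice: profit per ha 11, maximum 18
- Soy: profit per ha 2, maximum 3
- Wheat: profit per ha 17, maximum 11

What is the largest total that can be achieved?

Highest profit per ha first: Wheat 17 > Barley 15 > Canola 13 > Rice 11 > Cotton 10 > Lentils 3 > Soy 2.
Wheat: +11 to 11 (cap) → 18 left.
Give Barley 5 to hit its cap of 5 → 13 left.
Canola takes 11 to reach its cap of 11 → 2 left.
Rice: +2 (room for 18) → 2. Pool exhausted.
Total = 13×11 + 15×5 + 11×2 + 17×11 = 427.

427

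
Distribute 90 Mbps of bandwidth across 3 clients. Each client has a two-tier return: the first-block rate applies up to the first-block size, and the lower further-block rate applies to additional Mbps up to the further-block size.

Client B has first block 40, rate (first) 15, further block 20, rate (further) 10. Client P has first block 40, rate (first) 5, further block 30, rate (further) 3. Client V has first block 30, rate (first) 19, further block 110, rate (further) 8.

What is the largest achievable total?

Rank every tier by rate: Client V/T1 19 > Client B/T1 15 > Client B/T2 10 > Client V/T2 8 > Client P/T1 5 > Client P/T2 3.
Fill Client V T1 block (30 at 19) ; 60 left.
Client B/T1 (15): +40 ; 20 left.
Client B/T2 (10): +20 ; 0 left.
Total = 19×30 + 15×40 + 10×20 = 1370.

1370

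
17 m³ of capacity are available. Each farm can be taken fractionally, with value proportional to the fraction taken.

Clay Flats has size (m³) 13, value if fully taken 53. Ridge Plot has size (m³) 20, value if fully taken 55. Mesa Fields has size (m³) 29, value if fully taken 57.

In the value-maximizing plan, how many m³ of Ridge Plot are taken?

Best value per unit of size first: Clay Flats 53/13≈4.08, Ridge Plot 55/20≈2.75, Mesa Fields 57/29≈1.97.
Take all of Clay Flats (13 m³, value 53) ; 4 m³ left.
Fill the last 4 m³ with part of Ridge Plot: 4/20 of it earns 11.

4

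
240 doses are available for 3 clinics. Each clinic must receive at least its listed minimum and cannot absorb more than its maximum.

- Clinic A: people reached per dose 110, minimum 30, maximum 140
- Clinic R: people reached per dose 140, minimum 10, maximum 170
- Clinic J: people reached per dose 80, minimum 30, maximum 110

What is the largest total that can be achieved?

Meeting every minimum uses 30+10+30 = 70 doses, leaving 170.
Order the clinics by people reached per dose: Clinic R 140 > Clinic A 110 > Clinic J 80.
Clinic R takes 160 more to reach its cap of 170 ; 10 left.
Clinic A: +10 (room for 110) → 40. Pool exhausted.
Total = 110×40 + 140×170 + 80×30 = 30600.

30600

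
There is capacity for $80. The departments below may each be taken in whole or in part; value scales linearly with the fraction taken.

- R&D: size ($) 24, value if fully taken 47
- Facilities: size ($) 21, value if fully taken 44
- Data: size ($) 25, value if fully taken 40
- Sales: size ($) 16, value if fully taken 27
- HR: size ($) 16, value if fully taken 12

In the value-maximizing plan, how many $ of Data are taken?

Rank by value-to-size ratio: Facilities 44/21≈2.1, R&D 47/24≈1.96, Sales 27/16≈1.69, Data 40/25≈1.6, HR 12/16≈0.75.
Take all of Facilities (21 $, value 44) ; 59 $ left.
All 24 $ of R&D fit (value 47) ; 35 remain.
Take all of Sales (16 $, value 27) ; 19 $ left.
Only 19 $ remain; take 19/25 of Data for value 40×19/25 = 30.4.

19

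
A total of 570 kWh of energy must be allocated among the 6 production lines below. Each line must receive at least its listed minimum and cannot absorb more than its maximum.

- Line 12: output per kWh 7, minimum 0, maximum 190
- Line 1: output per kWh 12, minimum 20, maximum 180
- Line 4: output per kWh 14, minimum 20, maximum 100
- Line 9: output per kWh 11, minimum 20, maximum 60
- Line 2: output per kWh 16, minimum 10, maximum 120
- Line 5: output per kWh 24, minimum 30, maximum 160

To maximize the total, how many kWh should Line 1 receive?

170

Meeting every minimum uses 0+20+20+20+10+30 = 100 kWh, leaving 470.
Highest output per kWh first: Line 5 24 > Line 2 16 > Line 4 14 > Line 1 12 > Line 9 11 > Line 12 7.
Give Line 5 130 more to hit its cap of 160 ; 340 left.
Give Line 2 110 more to hit its cap of 120 ; 230 left.
Line 4 takes 80 more to reach its cap of 100 ; 150 left.
Only 150 left; Line 1 takes them to reach 170.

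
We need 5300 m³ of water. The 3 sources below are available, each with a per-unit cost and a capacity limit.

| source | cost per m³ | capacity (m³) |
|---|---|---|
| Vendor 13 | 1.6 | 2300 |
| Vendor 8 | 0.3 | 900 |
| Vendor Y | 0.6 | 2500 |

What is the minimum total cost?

Fill from the cheapest source first.
Vendor 8 (0.3): use full 900 ; 4400 m³ to go.
Take 2500 from Vendor Y at 0.6 ; need 1900 more.
Vendor 13 (1.6): take the remaining 1900 ; done.
Cost = 900×0.3 + 2500×0.6 + 1900×1.6 = 4810.

4810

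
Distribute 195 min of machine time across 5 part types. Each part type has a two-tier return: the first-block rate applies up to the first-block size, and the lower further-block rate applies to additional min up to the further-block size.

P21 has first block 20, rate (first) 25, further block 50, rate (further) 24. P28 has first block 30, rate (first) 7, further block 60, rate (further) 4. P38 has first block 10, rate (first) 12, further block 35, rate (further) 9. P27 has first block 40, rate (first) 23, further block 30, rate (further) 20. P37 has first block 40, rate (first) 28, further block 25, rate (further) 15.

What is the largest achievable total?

Treat each block as its own option and order by rate: P37/tier1 28 > P21/tier1 25 > P21/tier2 24 > P27/tier1 23 > P27/tier2 20 > P37/tier2 15 > P38/tier1 12 > P38/tier2 9 > P28/tier1 7 > P28/tier2 4.
P37/tier1 (28): +40 ; 155 left.
P21/tier1 (25): +20 ; 135 left.
P21 tier2 at 24: fill all 50 ; 85 left.
Fill P27 tier1 block (40 at 23) ; 45 left.
P27/tier2 (20): +30 ; 15 left.
P37/tier2: +15 of 25 at 15; pool empty.
Total = 28×40 + 25×20 + 24×50 + 23×40 + 20×30 + 15×15 = 4565.

4565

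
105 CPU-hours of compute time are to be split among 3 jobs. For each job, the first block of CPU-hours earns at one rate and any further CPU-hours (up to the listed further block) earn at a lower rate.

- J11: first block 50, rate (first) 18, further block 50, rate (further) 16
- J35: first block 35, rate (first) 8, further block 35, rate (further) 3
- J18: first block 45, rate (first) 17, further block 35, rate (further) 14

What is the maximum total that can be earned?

Rank every tier by rate: J11/tier1 18 > J18/tier1 17 > J11/tier2 16 > J18/tier2 14 > J35/tier1 8 > J35/tier2 3.
Fill J11 tier1 block (50 at 18) — 55 left.
J18/tier1 (17): +45 — 10 left.
J11/tier2: +10 of 50 at 16; pool empty.
Total = 18×50 + 17×45 + 16×10 = 1825.

1825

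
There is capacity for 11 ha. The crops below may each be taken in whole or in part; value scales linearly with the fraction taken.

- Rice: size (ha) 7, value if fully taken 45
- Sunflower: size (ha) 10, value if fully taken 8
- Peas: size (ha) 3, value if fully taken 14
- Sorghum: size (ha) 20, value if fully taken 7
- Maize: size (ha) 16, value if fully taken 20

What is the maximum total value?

Best value per unit of size first: Rice 45/7≈6.43, Peas 14/3≈4.67, Maize 20/16≈1.25, Sunflower 8/10≈0.8, Sorghum 7/20≈0.35.
Take all of Rice (7 ha, value 45) — 4 ha left.
Take all of Peas (3 ha, value 14) — 1 ha left.
1 ha left: a 1/16 share of Maize gives 20×1/16 = 1.25.
Total value = 60.25.

60.25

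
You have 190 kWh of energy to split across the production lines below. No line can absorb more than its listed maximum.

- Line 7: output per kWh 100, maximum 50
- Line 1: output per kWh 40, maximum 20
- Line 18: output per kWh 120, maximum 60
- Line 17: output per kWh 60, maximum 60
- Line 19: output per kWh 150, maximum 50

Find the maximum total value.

21500

Highest output per kWh first: Line 19 150 > Line 18 120 > Line 7 100 > Line 17 60 > Line 1 40.
Line 19 takes 50 to reach its cap of 50 → 140 left.
Line 18: +60 to 60 (cap) → 80 left.
Give Line 7 50 to hit its cap of 50 → 30 left.
Line 17: +30 (room for 60) → 30. Pool exhausted.
Total = 100×50 + 120×60 + 60×30 + 150×50 = 21500.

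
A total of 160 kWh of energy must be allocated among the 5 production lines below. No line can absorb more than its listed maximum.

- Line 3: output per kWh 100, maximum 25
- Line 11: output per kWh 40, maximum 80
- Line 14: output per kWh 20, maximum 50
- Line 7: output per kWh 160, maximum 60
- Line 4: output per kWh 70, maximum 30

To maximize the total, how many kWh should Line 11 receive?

Rank by output per kWh: Line 7 160 > Line 3 100 > Line 4 70 > Line 11 40 > Line 14 20.
Line 7: +60 to 60 (cap) → 100 left.
Line 3: +25 to 25 (cap) → 75 left.
Line 4: +30 to 30 (cap) → 45 left.
Only 45 left; Line 11 takes them to reach 45.

45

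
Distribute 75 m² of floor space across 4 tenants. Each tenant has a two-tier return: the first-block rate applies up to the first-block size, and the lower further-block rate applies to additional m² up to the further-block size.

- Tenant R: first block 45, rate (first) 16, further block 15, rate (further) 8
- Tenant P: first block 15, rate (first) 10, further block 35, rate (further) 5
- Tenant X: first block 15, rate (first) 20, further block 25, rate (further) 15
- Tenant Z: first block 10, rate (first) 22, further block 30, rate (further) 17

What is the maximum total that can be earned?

1350

Rank every tier by rate: Tenant Z/first 22 > Tenant X/first 20 > Tenant Z/second 17 > Tenant R/first 16 > Tenant X/second 15 > Tenant P/first 10 > Tenant R/second 8 > Tenant P/second 5.
Tenant Z/first (22): +10 ; 65 left.
Tenant X/first (20): +15 ; 50 left.
Tenant Z second at 17: fill all 30 ; 20 left.
Tenant R/first: +20 of 45 at 16; pool empty.
Total = 22×10 + 20×15 + 17×30 + 16×20 = 1350.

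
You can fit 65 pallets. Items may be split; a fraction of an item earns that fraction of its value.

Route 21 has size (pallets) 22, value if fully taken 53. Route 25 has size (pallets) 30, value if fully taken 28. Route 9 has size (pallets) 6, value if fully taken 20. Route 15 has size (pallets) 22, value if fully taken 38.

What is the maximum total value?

Rank by value-to-size ratio: Route 9 20/6≈3.33, Route 21 53/22≈2.41, Route 15 38/22≈1.73, Route 25 28/30≈0.933.
Take all of Route 9 (6 pallets, value 20) → 59 pallets left.
All 22 pallets of Route 21 fit (value 53) → 37 remain.
Route 15: take in full, 22 pallets for value 38 → 15 left.
Fill the last 15 pallets with part of Route 25: 15/30 of it earns 14.
Total value = 125.

125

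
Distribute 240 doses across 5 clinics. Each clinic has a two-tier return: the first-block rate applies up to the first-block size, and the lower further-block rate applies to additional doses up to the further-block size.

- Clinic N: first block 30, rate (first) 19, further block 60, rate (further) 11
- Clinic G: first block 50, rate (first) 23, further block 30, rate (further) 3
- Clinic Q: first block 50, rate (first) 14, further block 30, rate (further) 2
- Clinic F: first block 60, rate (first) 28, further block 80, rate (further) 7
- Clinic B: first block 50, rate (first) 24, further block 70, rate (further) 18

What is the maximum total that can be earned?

5500

Rank every tier by rate: Clinic F/first 28 > Clinic B/first 24 > Clinic G/first 23 > Clinic N/first 19 > Clinic B/second 18 > Clinic Q/first 14 > Clinic N/second 11 > Clinic F/second 7 > Clinic G/second 3 > Clinic Q/second 2.
Clinic F first at 28: fill all 60 — 180 left.
Clinic B first at 24: fill all 50 — 130 left.
Clinic G/first (23): +50 — 80 left.
Clinic N first at 19: fill all 30 — 50 left.
50 remain; put them into Clinic B second at 18.
Total = 28×60 + 24×50 + 23×50 + 19×30 + 18×50 = 5500.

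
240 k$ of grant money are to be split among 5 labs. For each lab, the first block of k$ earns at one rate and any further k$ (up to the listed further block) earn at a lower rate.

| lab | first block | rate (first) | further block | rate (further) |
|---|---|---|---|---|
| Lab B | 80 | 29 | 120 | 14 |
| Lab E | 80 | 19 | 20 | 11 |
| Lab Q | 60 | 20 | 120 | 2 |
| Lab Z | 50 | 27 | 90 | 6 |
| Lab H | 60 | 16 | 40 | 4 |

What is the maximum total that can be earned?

5820

Order all 10 blocks by rate: Lab B/first 29 > Lab Z/first 27 > Lab Q/first 20 > Lab E/first 19 > Lab H/first 16 > Lab B/second 14 > Lab E/second 11 > Lab Z/second 6 > Lab H/second 4 > Lab Q/second 2.
Fill Lab B first block (80 at 29) ; 160 left.
Lab Z/first (27): +50 ; 110 left.
Lab Q/first (20): +60 ; 50 left.
Lab E first at 19: only 50 left, fill 50.
Total = 29×80 + 27×50 + 20×60 + 19×50 = 5820.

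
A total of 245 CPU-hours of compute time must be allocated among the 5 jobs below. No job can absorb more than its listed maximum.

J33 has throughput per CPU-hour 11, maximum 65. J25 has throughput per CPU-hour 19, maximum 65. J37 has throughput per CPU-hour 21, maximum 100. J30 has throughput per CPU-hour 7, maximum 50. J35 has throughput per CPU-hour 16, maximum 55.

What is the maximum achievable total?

Highest throughput per CPU-hour first: J37 21 > J25 19 > J35 16 > J33 11 > J30 7.
J37: +100 to 100 (cap) → 145 left.
J25 takes 65 to reach its cap of 65 → 80 left.
J35: +55 to 55 (cap) → 25 left.
J33 has room for 65 but only 25 remain, so it gets 25.
Total = 11×25 + 19×65 + 21×100 + 16×55 = 4490.

4490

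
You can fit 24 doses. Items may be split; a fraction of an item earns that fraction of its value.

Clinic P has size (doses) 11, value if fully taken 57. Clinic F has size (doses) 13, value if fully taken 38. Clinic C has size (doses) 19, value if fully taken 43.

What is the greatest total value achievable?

Sort by value density: Clinic P 57/11≈5.18, Clinic F 38/13≈2.92, Clinic C 43/19≈2.26.
All 11 doses of Clinic P fit (value 57) ; 13 remain.
Clinic F: take in full, 13 doses for value 38 ; 0 left.
Total value = 95.

95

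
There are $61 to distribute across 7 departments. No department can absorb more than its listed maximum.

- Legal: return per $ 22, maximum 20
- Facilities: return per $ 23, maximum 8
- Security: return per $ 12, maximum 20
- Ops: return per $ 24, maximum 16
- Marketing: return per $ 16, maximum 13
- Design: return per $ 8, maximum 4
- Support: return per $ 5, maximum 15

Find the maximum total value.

1264

Highest return per $ first: Ops 24 > Facilities 23 > Legal 22 > Marketing 16 > Security 12 > Design 8 > Support 5.
Ops takes 16 to reach its cap of 16 ; 45 left.
Facilities: +8 to 8 (cap) ; 37 left.
Legal: +20 to 20 (cap) ; 17 left.
Marketing takes 13 to reach its cap of 13 ; 4 left.
Security: +4 (room for 20) → 4. Pool exhausted.
Total = 22×20 + 23×8 + 12×4 + 24×16 + 16×13 = 1264.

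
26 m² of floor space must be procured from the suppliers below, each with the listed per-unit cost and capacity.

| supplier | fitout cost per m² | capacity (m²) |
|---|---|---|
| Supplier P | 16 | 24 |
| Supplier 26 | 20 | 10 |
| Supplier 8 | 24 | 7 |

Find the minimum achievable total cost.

424

Use suppliers in increasing cost order.
Supplier P (16): use full 24 → 2 m² to go.
Take 2 from Supplier 26 at 20 to finish.
Supplier 8: unused.
Cost = 24×16 + 2×20 = 424.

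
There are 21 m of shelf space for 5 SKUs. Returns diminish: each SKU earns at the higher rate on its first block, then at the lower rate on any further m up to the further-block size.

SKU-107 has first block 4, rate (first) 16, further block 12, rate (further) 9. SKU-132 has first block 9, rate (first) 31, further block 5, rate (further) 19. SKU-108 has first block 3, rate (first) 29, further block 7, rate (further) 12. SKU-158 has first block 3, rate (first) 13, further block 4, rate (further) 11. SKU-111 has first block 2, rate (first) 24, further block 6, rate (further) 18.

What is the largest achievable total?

Treat each block as its own option and order by rate: SKU-132/tier1 31 > SKU-108/tier1 29 > SKU-111/tier1 24 > SKU-132/tier2 19 > SKU-111/tier2 18 > SKU-107/tier1 16 > SKU-158/tier1 13 > SKU-108/tier2 12 > SKU-158/tier2 11 > SKU-107/tier2 9.
Fill SKU-132 tier1 block (9 at 31) ; 12 left.
SKU-108 tier1 at 29: fill all 3 ; 9 left.
Fill SKU-111 tier1 block (2 at 24) ; 7 left.
Fill SKU-132 tier2 block (5 at 19) ; 2 left.
SKU-111 tier2 at 18: only 2 left, fill 2.
Total = 31×9 + 29×3 + 24×2 + 19×5 + 18×2 = 545.

545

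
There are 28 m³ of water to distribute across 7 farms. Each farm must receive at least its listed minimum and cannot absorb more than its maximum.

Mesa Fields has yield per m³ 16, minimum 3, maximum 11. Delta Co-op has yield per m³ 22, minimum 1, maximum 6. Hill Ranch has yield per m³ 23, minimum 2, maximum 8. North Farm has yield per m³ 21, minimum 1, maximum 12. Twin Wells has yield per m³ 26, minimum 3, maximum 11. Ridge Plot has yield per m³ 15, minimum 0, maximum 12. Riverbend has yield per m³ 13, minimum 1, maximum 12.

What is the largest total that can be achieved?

Meeting every minimum uses 3+1+2+1+3+0+1 = 11 m³, leaving 17.
Rank by yield per m³: Twin Wells 26 > Hill Ranch 23 > Delta Co-op 22 > North Farm 21 > Mesa Fields 16 > Ridge Plot 15 > Riverbend 13.
Twin Wells: +8 to 11 (cap) → 9 left.
Hill Ranch: +6 to 8 (cap) → 3 left.
Delta Co-op: +3 (room for 5) → 4. Pool exhausted.
Total = 16×3 + 22×4 + 23×8 + 21×1 + 26×11 + 13×1 = 640.

640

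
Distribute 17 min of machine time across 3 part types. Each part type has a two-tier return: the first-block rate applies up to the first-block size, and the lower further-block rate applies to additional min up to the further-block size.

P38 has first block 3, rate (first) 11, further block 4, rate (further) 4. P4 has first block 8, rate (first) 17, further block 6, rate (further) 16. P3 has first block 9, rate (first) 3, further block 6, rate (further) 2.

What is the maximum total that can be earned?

265

Rank every tier by rate: P4/first 17 > P4/second 16 > P38/first 11 > P38/second 4 > P3/first 3 > P3/second 2.
Fill P4 first block (8 at 17) — 9 left.
P4/second (16): +6 — 3 left.
Fill P38 first block (3 at 11) — 0 left.
Total = 17×8 + 16×6 + 11×3 = 265.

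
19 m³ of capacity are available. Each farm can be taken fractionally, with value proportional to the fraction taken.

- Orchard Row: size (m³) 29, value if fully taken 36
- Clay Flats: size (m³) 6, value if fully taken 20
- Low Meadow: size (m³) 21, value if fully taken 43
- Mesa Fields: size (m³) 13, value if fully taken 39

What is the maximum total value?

Rank by value-to-size ratio: Clay Flats 20/6≈3.33, Mesa Fields 39/13≈3, Low Meadow 43/21≈2.05, Orchard Row 36/29≈1.24.
Take all of Clay Flats (6 m³, value 20) — 13 m³ left.
Take all of Mesa Fields (13 m³, value 39) — 0 m³ left.
Total value = 59.

59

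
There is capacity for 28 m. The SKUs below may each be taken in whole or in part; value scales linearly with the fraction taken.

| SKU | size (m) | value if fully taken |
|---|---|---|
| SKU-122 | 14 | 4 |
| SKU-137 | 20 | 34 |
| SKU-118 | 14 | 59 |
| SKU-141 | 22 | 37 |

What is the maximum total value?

82.8

Best value per unit of size first: SKU-118 59/14≈4.21, SKU-137 34/20≈1.7, SKU-141 37/22≈1.68, SKU-122 4/14≈0.286.
Take all of SKU-118 (14 m, value 59) → 14 m left.
Fill the last 14 m with part of SKU-137: 14/20 of it earns 23.8.
Total value = 82.8.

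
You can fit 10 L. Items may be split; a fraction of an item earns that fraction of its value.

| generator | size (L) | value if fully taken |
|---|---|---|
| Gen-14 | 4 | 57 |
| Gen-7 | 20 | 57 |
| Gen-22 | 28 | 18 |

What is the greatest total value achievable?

74.1

Rank by value-to-size ratio: Gen-14 57/4≈14.2, Gen-7 57/20≈2.85, Gen-22 18/28≈0.643.
All 4 L of Gen-14 fit (value 57) → 6 remain.
6 L left: a 6/20 share of Gen-7 gives 57×6/20 = 17.1.
Total value = 74.1.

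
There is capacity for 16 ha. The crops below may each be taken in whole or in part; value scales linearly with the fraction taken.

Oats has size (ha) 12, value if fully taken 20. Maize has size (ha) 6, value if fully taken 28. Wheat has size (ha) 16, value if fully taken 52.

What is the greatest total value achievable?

Sort by value density: Maize 28/6≈4.67, Wheat 52/16≈3.25, Oats 20/12≈1.67.
Maize: take in full, 6 ha for value 28 → 10 left.
Only 10 ha remain; take 10/16 of Wheat for value 52×10/16 = 32.5.
Total value = 60.5.

60.5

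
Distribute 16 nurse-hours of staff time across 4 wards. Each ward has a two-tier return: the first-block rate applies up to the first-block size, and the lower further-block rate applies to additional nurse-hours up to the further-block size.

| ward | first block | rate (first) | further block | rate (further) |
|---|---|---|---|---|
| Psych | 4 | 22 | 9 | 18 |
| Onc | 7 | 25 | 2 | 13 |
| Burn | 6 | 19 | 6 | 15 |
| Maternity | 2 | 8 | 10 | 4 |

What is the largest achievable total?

358

Treat each block as its own option and order by rate: Onc/tier1 25 > Psych/tier1 22 > Burn/tier1 19 > Psych/tier2 18 > Burn/tier2 15 > Onc/tier2 13 > Maternity/tier1 8 > Maternity/tier2 4.
Onc/tier1 (25): +7 → 9 left.
Psych tier1 at 22: fill all 4 → 5 left.
5 remain; put them into Burn tier1 at 19.
Total = 25×7 + 22×4 + 19×5 = 358.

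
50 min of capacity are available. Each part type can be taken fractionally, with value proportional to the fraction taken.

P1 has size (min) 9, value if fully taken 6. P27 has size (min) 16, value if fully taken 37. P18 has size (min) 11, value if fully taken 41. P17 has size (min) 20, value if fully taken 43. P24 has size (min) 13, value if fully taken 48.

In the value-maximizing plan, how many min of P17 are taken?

Sort by value density: P18 41/11≈3.73, P24 48/13≈3.69, P27 37/16≈2.31, P17 43/20≈2.15, P1 6/9≈0.667.
Take all of P18 (11 min, value 41) — 39 min left.
P24: take in full, 13 min for value 48 — 26 left.
P27: take in full, 16 min for value 37 — 10 left.
10 min left: a 10/20 share of P17 gives 43×10/20 = 21.5.

10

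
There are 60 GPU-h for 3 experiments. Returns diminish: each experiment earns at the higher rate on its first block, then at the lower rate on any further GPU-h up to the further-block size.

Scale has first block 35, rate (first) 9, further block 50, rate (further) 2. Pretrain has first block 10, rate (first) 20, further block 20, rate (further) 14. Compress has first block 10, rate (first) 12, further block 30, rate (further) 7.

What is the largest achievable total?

780

Rank every tier by rate: Pretrain/tier1 20 > Pretrain/tier2 14 > Compress/tier1 12 > Scale/tier1 9 > Compress/tier2 7 > Scale/tier2 2.
Pretrain/tier1 (20): +10 — 50 left.
Fill Pretrain tier2 block (20 at 14) — 30 left.
Compress/tier1 (12): +10 — 20 left.
20 remain; put them into Scale tier1 at 9.
Total = 20×10 + 14×20 + 12×10 + 9×20 = 780.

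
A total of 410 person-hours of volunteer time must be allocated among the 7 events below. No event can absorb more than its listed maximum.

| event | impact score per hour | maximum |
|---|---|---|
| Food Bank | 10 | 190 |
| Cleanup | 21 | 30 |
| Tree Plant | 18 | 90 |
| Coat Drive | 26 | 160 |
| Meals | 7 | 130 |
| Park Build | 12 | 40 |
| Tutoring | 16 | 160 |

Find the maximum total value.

8490

Order the events by impact score per hour: Coat Drive 26 > Cleanup 21 > Tree Plant 18 > Tutoring 16 > Park Build 12 > Food Bank 10 > Meals 7.
Give Coat Drive 160 to hit its cap of 160 ; 250 left.
Cleanup: +30 to 30 (cap) ; 220 left.
Tree Plant: +90 to 90 (cap) ; 130 left.
Only 130 left; Tutoring takes them to reach 130.
Total = 21×30 + 18×90 + 26×160 + 16×130 = 8490.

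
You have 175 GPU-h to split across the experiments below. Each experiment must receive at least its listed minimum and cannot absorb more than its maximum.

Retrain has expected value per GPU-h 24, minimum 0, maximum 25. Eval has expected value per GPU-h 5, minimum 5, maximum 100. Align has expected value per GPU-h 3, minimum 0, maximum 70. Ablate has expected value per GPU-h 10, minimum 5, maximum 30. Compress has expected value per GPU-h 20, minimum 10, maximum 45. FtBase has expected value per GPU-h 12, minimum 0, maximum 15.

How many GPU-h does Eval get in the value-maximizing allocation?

Meeting every minimum uses 0+5+0+5+10+0 = 20 GPU-h, leaving 155.
Rank by expected value per GPU-h: Retrain 24 > Compress 20 > FtBase 12 > Ablate 10 > Eval 5 > Align 3.
Retrain: +25 to 25 (cap) → 130 left.
Compress takes 35 more to reach its cap of 45 → 95 left.
Give FtBase 15 more to hit its cap of 15 → 80 left.
Ablate takes 25 more to reach its cap of 30 → 55 left.
Only 55 left; Eval takes them to reach 60.

60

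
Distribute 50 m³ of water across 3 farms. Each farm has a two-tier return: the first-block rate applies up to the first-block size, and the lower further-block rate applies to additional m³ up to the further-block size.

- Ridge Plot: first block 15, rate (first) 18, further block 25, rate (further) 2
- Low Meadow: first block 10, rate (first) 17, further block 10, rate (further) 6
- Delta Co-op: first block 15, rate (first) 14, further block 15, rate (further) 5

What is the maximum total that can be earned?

710

Treat each block as its own option and order by rate: Ridge Plot/tier1 18 > Low Meadow/tier1 17 > Delta Co-op/tier1 14 > Low Meadow/tier2 6 > Delta Co-op/tier2 5 > Ridge Plot/tier2 2.
Ridge Plot/tier1 (18): +15 → 35 left.
Low Meadow tier1 at 17: fill all 10 → 25 left.
Delta Co-op/tier1 (14): +15 → 10 left.
Low Meadow tier2 at 6: fill all 10 → 0 left.
Total = 18×15 + 17×10 + 14×15 + 6×10 = 710.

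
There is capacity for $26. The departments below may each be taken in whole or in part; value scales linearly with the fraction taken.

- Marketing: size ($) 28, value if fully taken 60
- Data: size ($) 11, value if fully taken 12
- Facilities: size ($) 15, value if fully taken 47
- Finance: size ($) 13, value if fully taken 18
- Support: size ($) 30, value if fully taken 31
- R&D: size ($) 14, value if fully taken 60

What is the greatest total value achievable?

97.6

Sort by value density: R&D 60/14≈4.29, Facilities 47/15≈3.13, Marketing 60/28≈2.14, Finance 18/13≈1.38, Data 12/11≈1.09, Support 31/30≈1.03.
Take all of R&D (14 $, value 60) — 12 $ left.
Fill the last 12 $ with part of Facilities: 12/15 of it earns 37.6.
Total value = 97.6.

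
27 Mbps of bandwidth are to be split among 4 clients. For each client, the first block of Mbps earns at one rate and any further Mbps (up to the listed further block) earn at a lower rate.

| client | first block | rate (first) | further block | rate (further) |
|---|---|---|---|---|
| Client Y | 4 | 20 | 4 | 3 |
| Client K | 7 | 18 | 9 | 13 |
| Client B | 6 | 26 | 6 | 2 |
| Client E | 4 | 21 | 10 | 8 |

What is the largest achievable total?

Order all 8 blocks by rate: Client B/tier1 26 > Client E/tier1 21 > Client Y/tier1 20 > Client K/tier1 18 > Client K/tier2 13 > Client E/tier2 8 > Client Y/tier2 3 > Client B/tier2 2.
Fill Client B tier1 block (6 at 26) — 21 left.
Fill Client E tier1 block (4 at 21) — 17 left.
Client Y tier1 at 20: fill all 4 — 13 left.
Client K/tier1 (18): +7 — 6 left.
Client K/tier2: +6 of 9 at 13; pool empty.
Total = 26×6 + 21×4 + 20×4 + 18×7 + 13×6 = 524.

524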